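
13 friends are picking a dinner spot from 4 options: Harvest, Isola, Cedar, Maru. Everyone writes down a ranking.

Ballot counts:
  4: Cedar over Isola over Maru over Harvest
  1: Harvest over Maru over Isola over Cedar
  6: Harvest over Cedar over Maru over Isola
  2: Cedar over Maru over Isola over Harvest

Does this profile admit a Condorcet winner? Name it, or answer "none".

Harvest

Pairwise majorities:
Harvest vs Isola: Harvest preferred on 1+6 = 7 ballots; Harvest wins 7–6.
Harvest vs Cedar: 1+6 = 7 for Harvest, 6 for Cedar — Harvest by 7–6.
Harvest vs Maru: Harvest preferred on 1+6 = 7 ballots; Harvest wins 7–6.
Isola vs Cedar: Isola is ranked higher on 1 ballot, Cedar on 12. Cedar wins 12–1.
Isola vs Maru: Isola preferred on 4 ballots; Maru wins 9–4.
Cedar vs Maru: 4+6+2 = 12 for Cedar, 1 for Maru — Cedar by 12–1.
Only Harvest has no losses; Harvest is the Condorcet winner.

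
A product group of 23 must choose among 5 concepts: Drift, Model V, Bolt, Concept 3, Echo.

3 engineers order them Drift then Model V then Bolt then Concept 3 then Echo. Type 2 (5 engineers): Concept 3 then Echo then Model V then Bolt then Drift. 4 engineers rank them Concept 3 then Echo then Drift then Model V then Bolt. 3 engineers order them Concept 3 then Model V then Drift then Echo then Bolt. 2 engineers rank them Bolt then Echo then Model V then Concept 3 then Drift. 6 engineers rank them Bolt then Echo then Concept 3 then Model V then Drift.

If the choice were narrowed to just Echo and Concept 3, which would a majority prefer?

Ballots ranking Echo above Concept 3: 2 + 6 = 8.
Ballots ranking Concept 3 above Echo: 23 − 8 = 15.
Concept 3 wins the head-to-head 15–8.

Concept 3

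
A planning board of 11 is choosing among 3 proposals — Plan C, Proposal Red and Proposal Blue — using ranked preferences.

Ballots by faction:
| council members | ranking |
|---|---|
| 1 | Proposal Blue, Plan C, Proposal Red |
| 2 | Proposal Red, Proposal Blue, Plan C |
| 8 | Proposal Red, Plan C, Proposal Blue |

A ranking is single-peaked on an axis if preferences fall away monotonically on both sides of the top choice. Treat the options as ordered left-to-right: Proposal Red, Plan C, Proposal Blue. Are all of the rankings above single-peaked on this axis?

no

Axis positions: Proposal Red=1, Plan C=2, Proposal Blue=3.
Faction 1 (peak Proposal Blue at position 3): ranking walks positions 3-2-1, expanding outward from the peak — single-peaked.
Faction 2: ranking walks positions 1-3-2; Proposal Blue is ranked above Plan C even though Plan C lies between Proposal Blue and the peak Proposal Red on the axis — preferences dip and rise again. Not single-peaked.
Faction 3 (peak Proposal Red at position 1): ranking walks positions 1-2-3, expanding outward from the peak — single-peaked.
Faction 2 violates single-peakedness, so the profile is not single-peaked on this axis.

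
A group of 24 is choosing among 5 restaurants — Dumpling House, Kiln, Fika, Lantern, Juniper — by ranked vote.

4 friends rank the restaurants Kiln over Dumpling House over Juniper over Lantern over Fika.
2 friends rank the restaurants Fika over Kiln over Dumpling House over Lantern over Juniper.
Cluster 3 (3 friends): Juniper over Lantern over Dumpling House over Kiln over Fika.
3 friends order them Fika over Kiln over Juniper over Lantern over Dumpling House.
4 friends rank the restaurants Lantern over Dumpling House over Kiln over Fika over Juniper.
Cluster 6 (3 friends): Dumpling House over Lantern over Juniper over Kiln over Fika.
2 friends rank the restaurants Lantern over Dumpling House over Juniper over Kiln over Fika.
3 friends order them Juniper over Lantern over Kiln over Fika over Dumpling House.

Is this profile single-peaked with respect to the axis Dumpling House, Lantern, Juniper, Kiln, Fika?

Axis positions: Dumpling House=1, Lantern=2, Juniper=3, Kiln=4, Fika=5.
Cluster 1: ranking walks positions 4-1-3-2-5; Dumpling House is ranked above Juniper even though Juniper lies between Dumpling House and the peak Kiln on the axis — preferences dip and rise again. Not single-peaked.
Cluster 2: ranking walks positions 5-4-1-2-3; Dumpling House is ranked above Juniper even though Juniper lies between Dumpling House and the peak Fika on the axis — preferences dip and rise again. Not single-peaked.
Cluster 3 (peak Juniper at position 3): ranking walks positions 3-2-1-4-5, expanding outward from the peak — single-peaked.
Cluster 4 (peak Fika at position 5): ranking walks positions 5-4-3-2-1, expanding outward from the peak — single-peaked.
Cluster 5: ranking walks positions 2-1-4-5-3; Kiln is ranked above Juniper even though Juniper lies between Kiln and the peak Lantern on the axis — preferences dip and rise again. Not single-peaked.
Cluster 6 (peak Dumpling House at position 1): ranking walks positions 1-2-3-4-5, expanding outward from the peak — single-peaked.
Cluster 7 (peak Lantern at position 2): ranking walks positions 2-1-3-4-5, expanding outward from the peak — single-peaked.
Cluster 8 (peak Juniper at position 3): ranking walks positions 3-2-4-5-1, expanding outward from the peak — single-peaked.
Cluster 1 violates single-peakedness, so the profile is not single-peaked on this axis.

no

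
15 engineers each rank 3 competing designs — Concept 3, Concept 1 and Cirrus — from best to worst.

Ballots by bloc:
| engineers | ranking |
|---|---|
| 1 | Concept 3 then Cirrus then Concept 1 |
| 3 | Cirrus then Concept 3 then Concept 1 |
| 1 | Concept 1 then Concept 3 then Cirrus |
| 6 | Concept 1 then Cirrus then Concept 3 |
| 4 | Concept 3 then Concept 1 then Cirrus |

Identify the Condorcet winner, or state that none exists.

Pairwise majorities:
Concept 3 vs Concept 1: Concept 3 wins 8–7.
Concept 3 vs Cirrus: Cirrus wins 9–6.
Concept 1 vs Cirrus: Concept 1 wins 11–4.
No design is unbeaten: Concept 3 loses to Cirrus; Concept 1 loses to Concept 3; Cirrus loses to Concept 1. In particular Concept 3 > Concept 1 > Cirrus > Concept 3 is a majority cycle — no Condorcet winner exists.

none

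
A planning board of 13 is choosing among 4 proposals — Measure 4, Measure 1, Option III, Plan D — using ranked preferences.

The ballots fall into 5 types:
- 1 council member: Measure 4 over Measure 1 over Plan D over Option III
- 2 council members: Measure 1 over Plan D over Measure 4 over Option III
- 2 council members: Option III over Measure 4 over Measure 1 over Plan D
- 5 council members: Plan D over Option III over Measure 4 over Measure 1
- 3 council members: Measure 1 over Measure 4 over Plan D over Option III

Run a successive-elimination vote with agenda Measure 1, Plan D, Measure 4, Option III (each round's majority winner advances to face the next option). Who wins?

Option III

Round 1: Measure 1 vs Plan D — 8–5, Measure 1 advances.
Round 2: Measure 1 vs Measure 4 — 5–8, Measure 4 advances.
Round 3: Measure 4 vs Option III — 6–7, Option III advances.
Option III survives the agenda.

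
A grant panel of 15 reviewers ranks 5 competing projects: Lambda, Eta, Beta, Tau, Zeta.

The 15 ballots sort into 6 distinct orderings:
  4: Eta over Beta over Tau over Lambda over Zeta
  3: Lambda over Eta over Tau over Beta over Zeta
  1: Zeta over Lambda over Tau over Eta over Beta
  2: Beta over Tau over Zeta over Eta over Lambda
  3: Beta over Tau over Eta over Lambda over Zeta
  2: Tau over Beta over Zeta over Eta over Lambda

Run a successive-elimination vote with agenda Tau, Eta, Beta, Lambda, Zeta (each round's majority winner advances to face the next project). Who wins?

Beta

Round 1: Tau vs Eta — 8–7, Tau advances.
Round 2: Tau vs Beta — 6–9, Beta advances.
Round 3: Beta vs Lambda — 11–4, Beta advances.
Round 4: Beta vs Zeta — 14–1, Beta advances.
The agenda winner is Beta.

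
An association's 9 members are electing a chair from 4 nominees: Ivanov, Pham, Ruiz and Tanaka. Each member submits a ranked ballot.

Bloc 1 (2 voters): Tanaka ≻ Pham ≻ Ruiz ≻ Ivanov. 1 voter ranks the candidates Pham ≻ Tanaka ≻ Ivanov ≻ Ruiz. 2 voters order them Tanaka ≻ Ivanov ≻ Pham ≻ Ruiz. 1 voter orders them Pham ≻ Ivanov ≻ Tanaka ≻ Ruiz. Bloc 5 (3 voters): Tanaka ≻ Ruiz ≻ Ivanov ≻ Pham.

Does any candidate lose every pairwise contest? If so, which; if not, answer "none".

Head-to-head results (9 voters):
Ivanov–Pham: Ivanov 5–4.
Ivanov vs Ruiz: Ivanov preferred on 1+2+1 = 4 ballots; Ruiz wins 5–4.
Ivanov–Tanaka: Tanaka 8–1.
Pham vs Ruiz: 6 to 3, Pham.
Pham–Tanaka: Tanaka 7–2.
Ruiz–Tanaka: Tanaka 9–0.
Every candidate wins at least one matchup (Ivanov beats Pham; Pham beats Ruiz; Ruiz beats Ivanov; Tanaka beats Ivanov), so there is no Condorcet loser.

none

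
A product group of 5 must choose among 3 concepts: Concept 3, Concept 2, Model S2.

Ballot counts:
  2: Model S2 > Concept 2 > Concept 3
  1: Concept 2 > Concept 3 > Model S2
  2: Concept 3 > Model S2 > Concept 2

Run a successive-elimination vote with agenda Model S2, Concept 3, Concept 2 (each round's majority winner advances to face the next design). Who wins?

Round 1: Model S2 vs Concept 3 — 2–3, Concept 3 advances.
Round 2: Concept 3 vs Concept 2 — 2–3, Concept 2 advances.
Concept 2 survives the agenda.

Concept 2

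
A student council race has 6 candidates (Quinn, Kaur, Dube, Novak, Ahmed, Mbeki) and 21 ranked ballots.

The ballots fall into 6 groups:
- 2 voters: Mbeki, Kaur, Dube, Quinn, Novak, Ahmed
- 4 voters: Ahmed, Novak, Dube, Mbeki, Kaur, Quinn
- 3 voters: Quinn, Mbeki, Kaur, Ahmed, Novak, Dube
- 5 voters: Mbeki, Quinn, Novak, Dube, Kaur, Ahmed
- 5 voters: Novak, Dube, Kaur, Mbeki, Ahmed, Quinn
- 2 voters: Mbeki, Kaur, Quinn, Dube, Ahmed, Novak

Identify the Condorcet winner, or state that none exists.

Mbeki

Head-to-head results (21 voters):
Quinn–Kaur: Kaur 13–8.
Quinn vs Dube: Dube wins 11–10.
Quinn vs Novak: Quinn wins 12–9.
Quinn–Ahmed: Quinn 12–9.
Quinn vs Mbeki: Mbeki wins 18–3.
Kaur vs Dube: Dube wins 14–7.
Kaur vs Novak: Novak wins 14–7.
Kaur vs Ahmed: Kaur wins 17–4.
Kaur–Mbeki: Mbeki 16–5.
Dube–Novak: Novak 17–4.
Dube vs Ahmed: Dube, 14–7.
Dube vs Mbeki: Mbeki wins 12–9.
Novak vs Ahmed: Novak, 12–9.
Novak vs Mbeki: Mbeki, 12–9.
Ahmed vs Mbeki: Mbeki wins 17–4.
Mbeki beats each of Quinn, Kaur, Dube, Novak, Ahmed — Mbeki is the Condorcet winner.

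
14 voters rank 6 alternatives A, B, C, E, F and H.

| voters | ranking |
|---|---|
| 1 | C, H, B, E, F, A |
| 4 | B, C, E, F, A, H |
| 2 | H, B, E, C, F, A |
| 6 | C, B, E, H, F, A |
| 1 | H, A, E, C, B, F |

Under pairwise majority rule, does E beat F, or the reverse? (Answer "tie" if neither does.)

E

Ballots ranking E above F: 1 + 4 + 2 + 6 + 1 = 14.
Ballots ranking F above E: 14 − 14 = 0.
E wins the head-to-head 14–0.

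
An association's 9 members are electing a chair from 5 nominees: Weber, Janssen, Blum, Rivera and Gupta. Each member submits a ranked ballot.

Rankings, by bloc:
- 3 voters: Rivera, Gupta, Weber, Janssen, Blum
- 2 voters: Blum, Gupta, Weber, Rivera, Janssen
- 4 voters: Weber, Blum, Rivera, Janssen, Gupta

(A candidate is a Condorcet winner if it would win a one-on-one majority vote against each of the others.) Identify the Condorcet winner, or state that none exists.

Check each pair by majority over 9 ballots:
Weber vs Janssen: Weber preferred on 3+2+4 = 9 ballots; Weber wins 9–0.
Weber vs Blum: 7 to 2, Weber.
Weber vs Rivera: Weber, 6–3.
Weber–Gupta: Gupta 5–4.
Janssen vs Blum: 3 to 6, Blum.
Janssen vs Rivera: 0 for Janssen, 9 for Rivera — Rivera by 9–0.
Janssen–Gupta: Gupta 5–4.
Blum vs Rivera: Blum, 6–3.
Blum–Gupta: Blum 6–3.
Rivera vs Gupta: Rivera, 7–2.
No candidate is unbeaten: Weber loses to Gupta; Janssen loses to Weber; Blum loses to Weber; Rivera loses to Weber; Gupta loses to Blum. In particular Weber → Blum → Gupta → Weber is a majority cycle — no Condorcet winner exists.

none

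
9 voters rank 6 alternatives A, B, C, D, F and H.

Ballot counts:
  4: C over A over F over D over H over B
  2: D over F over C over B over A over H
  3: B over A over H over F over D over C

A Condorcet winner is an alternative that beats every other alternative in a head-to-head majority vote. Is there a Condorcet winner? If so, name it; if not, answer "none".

none

Head-to-head results (9 voters):
A–B: B 5–4.
A vs C: A is ranked higher on 3 ballots, C on 6. C wins 6–3.
A vs D: A preferred on 4+3 = 7 ballots; A wins 7–2.
A–F: A 7–2.
A vs H: 4+2+3 = 9 for A, 0 for H — A by 9–0.
B vs C: C wins 6–3.
B vs D: D wins 6–3.
B vs F: B preferred on 3 ballots; F wins 6–3.
B vs H: B, 5–4.
C vs D: D, 5–4.
C vs F: F wins 5–4.
C–H: C 6–3.
D vs F: 2 to 7, F.
D–H: D 6–3.
F vs H: F, 6–3.
Every alternative loses at least once (A loses to B; B loses to C; C loses to D; D loses to A; F loses to A; H loses to A). The majority relation contains the cycle A beats D beats B beats A, so there is no Condorcet winner.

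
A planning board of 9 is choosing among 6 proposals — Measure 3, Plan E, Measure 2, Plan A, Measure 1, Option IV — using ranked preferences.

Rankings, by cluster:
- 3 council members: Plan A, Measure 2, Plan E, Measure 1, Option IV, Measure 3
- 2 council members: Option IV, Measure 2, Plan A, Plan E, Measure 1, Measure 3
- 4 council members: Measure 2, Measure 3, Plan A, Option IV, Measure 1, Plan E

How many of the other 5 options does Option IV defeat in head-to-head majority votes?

3

Option IV against each rival (9 council members):
Option IV vs Measure 3: Option IV is ranked higher on 3+2 = 5 ballots, Measure 3 on 4. Option IV wins 5–4.
Option IV–Plan E: Option IV 6–3.
Option IV vs Measure 2: Option IV is ranked higher on 2 ballots, Measure 2 on 7. Measure 2 wins 7–2.
Option IV vs Plan A: Plan A wins 7–2.
Option IV vs Measure 1: Option IV is ranked higher on 2+4 = 6 ballots, Measure 1 on 3. Option IV wins 6–3.
Option IV beats Measure 3, Plan E, Measure 1; loses to Measure 2, Plan A — 3 pairwise wins.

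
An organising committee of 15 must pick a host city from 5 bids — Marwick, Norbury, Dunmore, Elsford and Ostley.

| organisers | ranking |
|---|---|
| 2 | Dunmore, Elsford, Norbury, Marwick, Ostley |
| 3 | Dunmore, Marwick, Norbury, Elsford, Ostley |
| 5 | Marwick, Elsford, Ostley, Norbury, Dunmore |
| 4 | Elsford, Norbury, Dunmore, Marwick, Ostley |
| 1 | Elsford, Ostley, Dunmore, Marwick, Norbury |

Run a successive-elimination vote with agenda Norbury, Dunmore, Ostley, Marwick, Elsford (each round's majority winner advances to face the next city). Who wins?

Marwick

Round 1: Norbury vs Dunmore — 9–6, Norbury advances.
Round 2: Norbury vs Ostley — 9–6, Norbury advances.
Round 3: Norbury vs Marwick — 6–9, Marwick advances.
Round 4: Marwick vs Elsford — 8–7, Marwick advances.
The agenda winner is Marwick.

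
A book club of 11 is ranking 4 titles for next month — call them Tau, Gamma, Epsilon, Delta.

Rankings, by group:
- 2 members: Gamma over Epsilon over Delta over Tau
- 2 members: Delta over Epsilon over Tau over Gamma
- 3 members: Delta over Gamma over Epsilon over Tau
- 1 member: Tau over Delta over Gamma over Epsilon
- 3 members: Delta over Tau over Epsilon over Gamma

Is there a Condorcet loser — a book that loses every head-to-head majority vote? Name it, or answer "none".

none

Pairwise majorities:
Tau vs Gamma: 6 to 5, Tau.
Tau vs Epsilon: 4 to 7, Epsilon.
Tau vs Delta: 1 to 10, Delta.
Gamma vs Epsilon: Gamma is ranked higher on 2+3+1 = 6 ballots, Epsilon on 5. Gamma wins 6–5.
Gamma vs Delta: 2 for Gamma, 9 for Delta — Delta by 9–2.
Epsilon vs Delta: Epsilon preferred on 2 ballots; Delta wins 9–2.
No book is winless: Tau beats Gamma; Gamma beats Epsilon; Epsilon beats Tau; Delta beats Tau. There is no Condorcet loser.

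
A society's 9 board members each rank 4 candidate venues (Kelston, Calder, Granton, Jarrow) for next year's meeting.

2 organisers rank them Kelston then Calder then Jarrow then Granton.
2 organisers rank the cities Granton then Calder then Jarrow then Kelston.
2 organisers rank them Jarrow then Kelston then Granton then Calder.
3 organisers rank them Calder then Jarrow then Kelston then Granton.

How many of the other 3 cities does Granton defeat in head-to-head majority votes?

0

Granton against each rival (9 organisers):
Granton vs Kelston: Granton is ranked higher on 2 ballots, Kelston on 7. Kelston wins 7–2.
Granton vs Calder: Granton is ranked higher on 2+2 = 4 ballots, Calder on 5. Calder wins 5–4.
Granton vs Jarrow: Jarrow, 7–2.
Granton beats no one; loses to Kelston, Calder, Jarrow — 0 pairwise wins.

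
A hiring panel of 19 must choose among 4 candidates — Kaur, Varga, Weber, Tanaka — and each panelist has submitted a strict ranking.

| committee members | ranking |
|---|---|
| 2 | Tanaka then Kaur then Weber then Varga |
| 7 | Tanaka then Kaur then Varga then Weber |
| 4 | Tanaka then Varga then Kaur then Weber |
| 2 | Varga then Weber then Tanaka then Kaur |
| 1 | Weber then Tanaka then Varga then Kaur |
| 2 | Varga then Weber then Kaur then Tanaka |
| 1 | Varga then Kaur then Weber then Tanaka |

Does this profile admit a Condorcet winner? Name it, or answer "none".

Tanaka

Head-to-head results (19 committee members):
Kaur–Varga: Varga 10–9.
Kaur vs Weber: Kaur, 14–5.
Kaur vs Tanaka: Tanaka wins 16–3.
Varga vs Weber: Varga, 16–3.
Varga vs Tanaka: Tanaka, 14–5.
Weber vs Tanaka: Tanaka, 13–6.
Only Tanaka has no losses; Tanaka is the Condorcet winner.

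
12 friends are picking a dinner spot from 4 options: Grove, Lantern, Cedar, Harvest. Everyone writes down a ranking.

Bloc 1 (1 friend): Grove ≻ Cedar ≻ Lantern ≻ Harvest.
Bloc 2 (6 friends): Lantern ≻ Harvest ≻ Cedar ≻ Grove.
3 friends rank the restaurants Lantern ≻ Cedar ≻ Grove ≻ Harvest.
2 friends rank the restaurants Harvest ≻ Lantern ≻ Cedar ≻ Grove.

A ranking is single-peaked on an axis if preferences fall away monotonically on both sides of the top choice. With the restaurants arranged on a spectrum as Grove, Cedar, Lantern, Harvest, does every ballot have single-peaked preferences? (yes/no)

yes

Axis positions: Grove=1, Cedar=2, Lantern=3, Harvest=4.
Bloc 1 (peak Grove at position 1): ranking walks positions 1-2-3-4, expanding outward from the peak — single-peaked.
Bloc 2 (peak Lantern at position 3): ranking walks positions 3-4-2-1, expanding outward from the peak — single-peaked.
Bloc 3 (peak Lantern at position 3): ranking walks positions 3-2-1-4, expanding outward from the peak — single-peaked.
Bloc 4 (peak Harvest at position 4): ranking walks positions 4-3-2-1, expanding outward from the peak — single-peaked.
Every ranking is single-peaked on this axis.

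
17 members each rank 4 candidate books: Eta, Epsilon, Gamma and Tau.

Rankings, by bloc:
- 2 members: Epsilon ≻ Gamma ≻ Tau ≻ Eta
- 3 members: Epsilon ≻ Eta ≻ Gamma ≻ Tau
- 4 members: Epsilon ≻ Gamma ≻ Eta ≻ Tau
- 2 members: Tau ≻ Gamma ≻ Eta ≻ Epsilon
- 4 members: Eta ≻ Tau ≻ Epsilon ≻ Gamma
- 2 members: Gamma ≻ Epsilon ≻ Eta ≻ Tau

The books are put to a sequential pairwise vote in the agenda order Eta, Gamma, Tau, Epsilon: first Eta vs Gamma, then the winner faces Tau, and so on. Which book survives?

Round 1: Eta vs Gamma — 7–10, Gamma advances.
Round 2: Gamma vs Tau — 11–6, Gamma advances.
Round 3: Gamma vs Epsilon — 4–13, Epsilon advances.
The agenda winner is Epsilon.

Epsilon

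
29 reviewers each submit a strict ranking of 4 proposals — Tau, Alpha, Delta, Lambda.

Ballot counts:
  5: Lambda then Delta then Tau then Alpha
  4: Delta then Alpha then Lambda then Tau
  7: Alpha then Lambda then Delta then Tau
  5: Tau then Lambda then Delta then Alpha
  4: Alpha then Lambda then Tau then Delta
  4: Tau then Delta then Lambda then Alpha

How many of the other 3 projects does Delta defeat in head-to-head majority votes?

Delta against each rival (29 reviewers):
Delta vs Tau: 16 to 13, Delta.
Delta vs Alpha: 5+4+5+4 = 18 for Delta, 11 for Alpha — Delta by 18–11.
Delta vs Lambda: 4+4 = 8 for Delta, 21 for Lambda — Lambda by 21–8.
Delta beats Tau, Alpha; loses to Lambda — 2 pairwise wins.

2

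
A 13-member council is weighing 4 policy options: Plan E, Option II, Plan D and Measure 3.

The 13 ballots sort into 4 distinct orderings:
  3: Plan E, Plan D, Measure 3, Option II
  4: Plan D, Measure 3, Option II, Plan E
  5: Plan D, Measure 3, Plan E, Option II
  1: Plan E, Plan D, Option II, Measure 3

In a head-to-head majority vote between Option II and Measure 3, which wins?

Ballots ranking Option II above Measure 3: 1.
Ballots ranking Measure 3 above Option II: 13 − 1 = 12.
Measure 3 wins the head-to-head 12–1.

Measure 3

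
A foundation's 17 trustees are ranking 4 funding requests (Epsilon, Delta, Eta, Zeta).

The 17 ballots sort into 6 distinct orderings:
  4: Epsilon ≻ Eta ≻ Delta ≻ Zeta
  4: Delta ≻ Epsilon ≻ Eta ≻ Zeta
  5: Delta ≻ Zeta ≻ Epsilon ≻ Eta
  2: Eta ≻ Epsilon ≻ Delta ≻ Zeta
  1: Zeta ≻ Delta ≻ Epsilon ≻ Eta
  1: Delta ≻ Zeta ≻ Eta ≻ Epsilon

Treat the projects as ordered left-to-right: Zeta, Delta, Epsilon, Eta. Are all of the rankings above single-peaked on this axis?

no

Axis positions: Zeta=1, Delta=2, Epsilon=3, Eta=4.
Group 1 (peak Epsilon at position 3): ranking walks positions 3-4-2-1, expanding outward from the peak — single-peaked.
Group 2 (peak Delta at position 2): ranking walks positions 2-3-4-1, expanding outward from the peak — single-peaked.
Group 3 (peak Delta at position 2): ranking walks positions 2-1-3-4, expanding outward from the peak — single-peaked.
Group 4 (peak Eta at position 4): ranking walks positions 4-3-2-1, expanding outward from the peak — single-peaked.
Group 5 (peak Zeta at position 1): ranking walks positions 1-2-3-4, expanding outward from the peak — single-peaked.
Group 6: ranking walks positions 2-1-4-3; Eta is ranked above Epsilon even though Epsilon lies between Eta and the peak Delta on the axis — preferences dip and rise again. Not single-peaked.
Group 6 violates single-peakedness, so the profile is not single-peaked on this axis.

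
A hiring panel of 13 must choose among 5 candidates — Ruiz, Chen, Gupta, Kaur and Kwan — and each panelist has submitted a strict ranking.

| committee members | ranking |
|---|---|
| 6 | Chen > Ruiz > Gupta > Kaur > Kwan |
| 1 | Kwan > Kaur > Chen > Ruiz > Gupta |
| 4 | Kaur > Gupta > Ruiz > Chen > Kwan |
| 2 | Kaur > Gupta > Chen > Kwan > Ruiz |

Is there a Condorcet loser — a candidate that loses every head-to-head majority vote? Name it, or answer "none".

Pairwise majorities:
Ruiz vs Chen: Chen, 9–4.
Ruiz vs Gupta: Ruiz, 7–6.
Ruiz vs Kaur: 6 to 7, Kaur.
Ruiz vs Kwan: Ruiz, 10–3.
Chen vs Gupta: Chen, 7–6.
Chen vs Kaur: 6 to 7, Kaur.
Chen vs Kwan: Chen wins 12–1.
Gupta vs Kaur: Kaur, 7–6.
Gupta vs Kwan: Gupta wins 12–1.
Kaur vs Kwan: Kaur wins 12–1.
Kwan is beaten in every head-to-head and is the Condorcet loser.

Kwan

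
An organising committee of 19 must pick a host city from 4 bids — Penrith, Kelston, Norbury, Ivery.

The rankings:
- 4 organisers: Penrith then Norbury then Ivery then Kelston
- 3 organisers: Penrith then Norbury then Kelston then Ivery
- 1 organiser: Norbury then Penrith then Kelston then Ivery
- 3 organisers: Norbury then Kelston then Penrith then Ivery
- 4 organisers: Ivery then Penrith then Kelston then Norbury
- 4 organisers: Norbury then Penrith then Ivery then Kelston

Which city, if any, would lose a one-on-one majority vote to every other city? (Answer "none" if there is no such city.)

Kelston

Pairwise majorities:
Penrith–Kelston: Penrith 16–3.
Penrith vs Norbury: Penrith is ranked higher on 4+3+4 = 11 ballots, Norbury on 8. Penrith wins 11–8.
Penrith vs Ivery: Penrith preferred on 4+3+1+3+4 = 15 ballots; Penrith wins 15–4.
Kelston–Norbury: Norbury 15–4.
Kelston vs Ivery: 7 to 12, Ivery.
Norbury vs Ivery: 15 to 4, Norbury.
Kelston is beaten in every head-to-head and is the Condorcet loser.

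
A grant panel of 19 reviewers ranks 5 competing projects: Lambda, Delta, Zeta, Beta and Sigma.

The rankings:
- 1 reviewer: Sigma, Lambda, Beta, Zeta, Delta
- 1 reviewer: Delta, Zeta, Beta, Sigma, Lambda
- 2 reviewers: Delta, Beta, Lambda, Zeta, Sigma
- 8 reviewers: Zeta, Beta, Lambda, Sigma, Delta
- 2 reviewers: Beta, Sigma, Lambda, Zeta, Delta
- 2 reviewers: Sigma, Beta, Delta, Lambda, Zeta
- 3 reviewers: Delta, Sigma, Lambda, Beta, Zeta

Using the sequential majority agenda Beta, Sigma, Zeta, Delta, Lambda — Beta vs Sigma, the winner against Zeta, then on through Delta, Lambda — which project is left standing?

Beta

Round 1: Beta vs Sigma — 13–6, Beta advances.
Round 2: Beta vs Zeta — 10–9, Beta advances.
Round 3: Beta vs Delta — 13–6, Beta advances.
Round 4: Beta vs Lambda — 15–4, Beta advances.
Beta survives the agenda.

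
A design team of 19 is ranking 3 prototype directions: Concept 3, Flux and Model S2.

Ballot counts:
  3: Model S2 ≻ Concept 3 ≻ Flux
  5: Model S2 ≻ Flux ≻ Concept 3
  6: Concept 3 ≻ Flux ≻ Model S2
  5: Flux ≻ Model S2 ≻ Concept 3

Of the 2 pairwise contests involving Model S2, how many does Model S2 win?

Model S2 against each rival (19 engineers):
Model S2 vs Concept 3: Model S2, 13–6.
Model S2–Flux: Flux 11–8.
Model S2 beats Concept 3; loses to Flux — 1 pairwise win.

1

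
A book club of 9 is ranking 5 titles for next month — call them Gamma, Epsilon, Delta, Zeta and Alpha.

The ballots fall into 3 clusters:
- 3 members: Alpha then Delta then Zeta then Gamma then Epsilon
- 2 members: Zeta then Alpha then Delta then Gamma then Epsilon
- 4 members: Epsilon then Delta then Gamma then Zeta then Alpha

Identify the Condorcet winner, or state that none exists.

Head-to-head results (9 members):
Gamma vs Epsilon: 5 to 4, Gamma.
Gamma vs Delta: Gamma is ranked higher on 0 ballots, Delta on 9. Delta wins 9–0.
Gamma vs Zeta: Gamma preferred on 4 ballots; Zeta wins 5–4.
Gamma vs Alpha: 4 to 5, Alpha.
Epsilon vs Delta: 4 to 5, Delta.
Epsilon vs Zeta: 4 for Epsilon, 5 for Zeta — Zeta by 5–4.
Epsilon vs Alpha: 4 to 5, Alpha.
Delta vs Zeta: Delta preferred on 3+4 = 7 ballots; Delta wins 7–2.
Delta vs Alpha: Delta preferred on 4 ballots; Alpha wins 5–4.
Zeta vs Alpha: 6 to 3, Zeta.
Every book loses at least once (Gamma loses to Delta; Epsilon loses to Gamma; Delta loses to Alpha; Zeta loses to Delta; Alpha loses to Zeta). The majority relation contains the cycle Delta > Zeta > Alpha > Delta, so there is no Condorcet winner.

none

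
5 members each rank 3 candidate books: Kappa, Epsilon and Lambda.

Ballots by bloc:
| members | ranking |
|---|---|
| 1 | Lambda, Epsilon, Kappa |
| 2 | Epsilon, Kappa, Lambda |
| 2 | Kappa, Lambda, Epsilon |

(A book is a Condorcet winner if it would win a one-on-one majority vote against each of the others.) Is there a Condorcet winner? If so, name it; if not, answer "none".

Check each pair by majority over 5 ballots:
Kappa vs Epsilon: Epsilon wins 3–2.
Kappa vs Lambda: Kappa wins 4–1.
Epsilon vs Lambda: Lambda wins 3–2.
Each book drops at least one matchup (Kappa loses to Epsilon; Epsilon loses to Lambda; Lambda loses to Kappa); the cycle Kappa beats Lambda beats Epsilon beats Kappa rules out a Condorcet winner.

none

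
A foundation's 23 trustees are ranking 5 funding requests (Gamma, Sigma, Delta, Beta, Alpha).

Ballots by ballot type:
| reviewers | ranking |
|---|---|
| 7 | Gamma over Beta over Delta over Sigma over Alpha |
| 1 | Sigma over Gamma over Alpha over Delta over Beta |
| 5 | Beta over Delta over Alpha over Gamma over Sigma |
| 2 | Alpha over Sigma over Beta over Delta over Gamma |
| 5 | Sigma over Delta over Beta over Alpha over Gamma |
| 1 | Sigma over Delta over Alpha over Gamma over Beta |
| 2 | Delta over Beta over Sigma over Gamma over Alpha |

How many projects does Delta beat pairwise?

Delta against each rival (23 reviewers):
Delta vs Gamma: Delta is ranked higher on 5+2+5+1+2 = 15 ballots, Gamma on 8. Delta wins 15–8.
Delta vs Sigma: Delta, 14–9.
Delta–Beta: Beta 14–9.
Delta vs Alpha: 7+5+5+1+2 = 20 for Delta, 3 for Alpha — Delta by 20–3.
Delta beats Gamma, Sigma, Alpha; loses to Beta — 3 pairwise wins.

3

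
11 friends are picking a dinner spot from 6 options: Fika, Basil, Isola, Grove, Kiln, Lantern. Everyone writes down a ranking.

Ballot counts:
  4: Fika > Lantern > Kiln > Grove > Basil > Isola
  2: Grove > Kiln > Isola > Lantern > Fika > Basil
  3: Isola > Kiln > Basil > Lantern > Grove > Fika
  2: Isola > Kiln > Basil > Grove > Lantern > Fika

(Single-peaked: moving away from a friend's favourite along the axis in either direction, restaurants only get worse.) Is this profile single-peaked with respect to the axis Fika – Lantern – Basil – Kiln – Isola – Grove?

no

Axis positions: Fika=1, Lantern=2, Basil=3, Kiln=4, Isola=5, Grove=6.
Bloc 1: ranking walks positions 1-2-4-6-3-5; Kiln is ranked above Basil even though Basil lies between Kiln and the peak Fika on the axis — preferences dip and rise again. Not single-peaked.
Bloc 2: ranking walks positions 6-4-5-2-1-3; Kiln is ranked above Isola even though Isola lies between Kiln and the peak Grove on the axis — preferences dip and rise again. Not single-peaked.
Bloc 3 (peak Isola at position 5): ranking walks positions 5-4-3-2-6-1, expanding outward from the peak — single-peaked.
Bloc 4 (peak Isola at position 5): ranking walks positions 5-4-3-6-2-1, expanding outward from the peak — single-peaked.
Bloc 1 violates single-peakedness, so the profile is not single-peaked on this axis.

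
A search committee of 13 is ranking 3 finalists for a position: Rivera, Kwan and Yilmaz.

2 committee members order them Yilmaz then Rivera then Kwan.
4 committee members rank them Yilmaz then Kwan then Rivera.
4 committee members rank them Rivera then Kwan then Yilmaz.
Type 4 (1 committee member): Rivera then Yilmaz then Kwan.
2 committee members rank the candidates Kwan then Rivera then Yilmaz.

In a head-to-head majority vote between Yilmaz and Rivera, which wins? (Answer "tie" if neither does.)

Ballots ranking Yilmaz above Rivera: 2 + 4 = 6.
Ballots ranking Rivera above Yilmaz: 13 − 6 = 7.
Rivera wins the head-to-head 7–6.

Rivera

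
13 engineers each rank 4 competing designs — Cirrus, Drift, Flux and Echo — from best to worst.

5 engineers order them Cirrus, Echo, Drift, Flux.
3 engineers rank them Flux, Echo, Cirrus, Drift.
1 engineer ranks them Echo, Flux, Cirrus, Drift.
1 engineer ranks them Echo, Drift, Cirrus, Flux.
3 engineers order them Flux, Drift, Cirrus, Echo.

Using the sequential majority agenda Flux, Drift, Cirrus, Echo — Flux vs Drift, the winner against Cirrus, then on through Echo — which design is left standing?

Round 1: Flux vs Drift — 7–6, Flux advances.
Round 2: Flux vs Cirrus — 7–6, Flux advances.
Round 3: Flux vs Echo — 6–7, Echo advances.
The agenda winner is Echo.

Echo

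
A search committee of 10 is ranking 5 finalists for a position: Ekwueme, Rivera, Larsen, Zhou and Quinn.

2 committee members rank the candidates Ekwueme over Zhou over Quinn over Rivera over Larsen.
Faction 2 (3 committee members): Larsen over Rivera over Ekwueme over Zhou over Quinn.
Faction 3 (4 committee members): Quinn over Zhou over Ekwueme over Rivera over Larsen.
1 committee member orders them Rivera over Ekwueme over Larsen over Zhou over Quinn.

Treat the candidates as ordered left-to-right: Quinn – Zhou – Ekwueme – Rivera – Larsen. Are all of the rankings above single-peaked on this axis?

Axis positions: Quinn=1, Zhou=2, Ekwueme=3, Rivera=4, Larsen=5.
Faction 1 (peak Ekwueme at position 3): ranking walks positions 3-2-1-4-5, expanding outward from the peak — single-peaked.
Faction 2 (peak Larsen at position 5): ranking walks positions 5-4-3-2-1, expanding outward from the peak — single-peaked.
Faction 3 (peak Quinn at position 1): ranking walks positions 1-2-3-4-5, expanding outward from the peak — single-peaked.
Faction 4 (peak Rivera at position 4): ranking walks positions 4-3-5-2-1, expanding outward from the peak — single-peaked.
Every ranking is single-peaked on this axis.

yes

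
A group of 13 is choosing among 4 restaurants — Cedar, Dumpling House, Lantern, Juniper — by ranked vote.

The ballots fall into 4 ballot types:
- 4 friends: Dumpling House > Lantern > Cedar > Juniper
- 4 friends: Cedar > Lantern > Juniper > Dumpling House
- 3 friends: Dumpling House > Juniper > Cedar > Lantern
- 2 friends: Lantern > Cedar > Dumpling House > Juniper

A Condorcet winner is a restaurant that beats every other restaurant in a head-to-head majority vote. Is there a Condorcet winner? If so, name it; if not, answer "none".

Dumpling House

Head-to-head results (13 friends):
Cedar vs Dumpling House: 4+2 = 6 for Cedar, 7 for Dumpling House — Dumpling House by 7–6.
Cedar vs Lantern: 7 to 6, Cedar.
Cedar vs Juniper: 10 to 3, Cedar.
Dumpling House vs Lantern: Dumpling House is ranked higher on 4+3 = 7 ballots, Lantern on 6. Dumpling House wins 7–6.
Dumpling House vs Juniper: Dumpling House is ranked higher on 4+3+2 = 9 ballots, Juniper on 4. Dumpling House wins 9–4.
Lantern vs Juniper: Lantern preferred on 4+4+2 = 10 ballots; Lantern wins 10–3.
Dumpling House wins every pairwise contest, so Dumpling House is the Condorcet winner.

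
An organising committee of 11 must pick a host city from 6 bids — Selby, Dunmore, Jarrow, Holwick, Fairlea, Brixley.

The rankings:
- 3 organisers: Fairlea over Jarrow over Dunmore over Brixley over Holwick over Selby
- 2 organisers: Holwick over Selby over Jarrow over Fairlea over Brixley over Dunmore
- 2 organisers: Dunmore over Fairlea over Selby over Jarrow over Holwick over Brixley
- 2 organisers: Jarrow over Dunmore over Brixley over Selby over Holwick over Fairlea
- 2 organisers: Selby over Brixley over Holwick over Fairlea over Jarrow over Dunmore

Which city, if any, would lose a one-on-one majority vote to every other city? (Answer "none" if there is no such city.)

none

Pairwise majorities:
Selby vs Dunmore: Dunmore wins 7–4.
Selby vs Jarrow: Selby, 6–5.
Selby vs Holwick: 6 to 5, Selby.
Selby vs Fairlea: Selby, 6–5.
Selby vs Brixley: Selby preferred on 2+2+2 = 6 ballots; Selby wins 6–5.
Dunmore vs Jarrow: Jarrow wins 9–2.
Dunmore–Holwick: Dunmore 7–4.
Dunmore vs Fairlea: Fairlea, 7–4.
Dunmore vs Brixley: Dunmore, 7–4.
Jarrow vs Holwick: Jarrow wins 7–4.
Jarrow–Fairlea: Fairlea 7–4.
Jarrow vs Brixley: 9 to 2, Jarrow.
Holwick vs Fairlea: Holwick, 6–5.
Holwick vs Brixley: Holwick preferred on 2+2 = 4 ballots; Brixley wins 7–4.
Fairlea–Brixley: Fairlea 7–4.
Every city wins at least one matchup (Selby beats Jarrow; Dunmore beats Selby; Jarrow beats Dunmore; Holwick beats Fairlea; Fairlea beats Dunmore; Brixley beats Holwick), so there is no Condorcet loser.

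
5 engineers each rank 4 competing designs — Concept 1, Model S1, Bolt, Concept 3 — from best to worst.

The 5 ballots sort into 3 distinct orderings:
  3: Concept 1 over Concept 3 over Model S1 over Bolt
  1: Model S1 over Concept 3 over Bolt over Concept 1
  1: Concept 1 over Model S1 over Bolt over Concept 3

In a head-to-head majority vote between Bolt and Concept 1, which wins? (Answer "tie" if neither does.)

Concept 1

Ballots ranking Bolt above Concept 1: 1.
Ballots ranking Concept 1 above Bolt: 5 − 1 = 4.
Concept 1 wins the head-to-head 4–1.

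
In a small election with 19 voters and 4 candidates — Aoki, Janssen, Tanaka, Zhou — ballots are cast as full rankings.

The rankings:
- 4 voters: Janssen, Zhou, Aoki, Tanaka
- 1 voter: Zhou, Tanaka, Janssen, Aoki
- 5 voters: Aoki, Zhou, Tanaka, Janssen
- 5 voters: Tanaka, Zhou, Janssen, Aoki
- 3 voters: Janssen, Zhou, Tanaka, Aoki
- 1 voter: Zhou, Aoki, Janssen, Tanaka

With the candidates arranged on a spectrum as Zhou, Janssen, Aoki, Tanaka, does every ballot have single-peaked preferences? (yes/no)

Axis positions: Zhou=1, Janssen=2, Aoki=3, Tanaka=4.
Faction 1 (peak Janssen at position 2): ranking walks positions 2-1-3-4, expanding outward from the peak — single-peaked.
Faction 2: ranking walks positions 1-4-2-3; Tanaka is ranked above Janssen even though Janssen lies between Tanaka and the peak Zhou on the axis — preferences dip and rise again. Not single-peaked.
Faction 3: ranking walks positions 3-1-4-2; Zhou is ranked above Janssen even though Janssen lies between Zhou and the peak Aoki on the axis — preferences dip and rise again. Not single-peaked.
Faction 4: ranking walks positions 4-1-2-3; Zhou is ranked above Aoki even though Aoki lies between Zhou and the peak Tanaka on the axis — preferences dip and rise again. Not single-peaked.
Faction 5: ranking walks positions 2-1-4-3; Tanaka is ranked above Aoki even though Aoki lies between Tanaka and the peak Janssen on the axis — preferences dip and rise again. Not single-peaked.
Faction 6: ranking walks positions 1-3-2-4; Aoki is ranked above Janssen even though Janssen lies between Aoki and the peak Zhou on the axis — preferences dip and rise again. Not single-peaked.
Faction 2 violates single-peakedness, so the profile is not single-peaked on this axis.

no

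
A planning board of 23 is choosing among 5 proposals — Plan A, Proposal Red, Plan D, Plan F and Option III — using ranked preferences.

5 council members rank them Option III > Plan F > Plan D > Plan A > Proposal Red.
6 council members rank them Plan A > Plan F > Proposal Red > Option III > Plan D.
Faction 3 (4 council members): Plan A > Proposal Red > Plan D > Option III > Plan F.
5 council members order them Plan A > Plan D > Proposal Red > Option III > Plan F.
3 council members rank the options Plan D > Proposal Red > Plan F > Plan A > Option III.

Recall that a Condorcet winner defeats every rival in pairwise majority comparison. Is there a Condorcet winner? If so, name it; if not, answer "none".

Plan A

Head-to-head results (23 council members):
Plan A vs Proposal Red: Plan A wins 20–3.
Plan A vs Plan D: Plan A wins 15–8.
Plan A vs Plan F: Plan A, 15–8.
Plan A vs Option III: Plan A wins 18–5.
Proposal Red–Plan D: Plan D 13–10.
Proposal Red vs Plan F: Proposal Red, 12–11.
Proposal Red vs Option III: Proposal Red wins 18–5.
Plan D–Plan F: Plan D 12–11.
Plan D vs Option III: Plan D, 12–11.
Plan F vs Option III: Option III, 14–9.
Only Plan A has no losses; Plan A is the Condorcet winner.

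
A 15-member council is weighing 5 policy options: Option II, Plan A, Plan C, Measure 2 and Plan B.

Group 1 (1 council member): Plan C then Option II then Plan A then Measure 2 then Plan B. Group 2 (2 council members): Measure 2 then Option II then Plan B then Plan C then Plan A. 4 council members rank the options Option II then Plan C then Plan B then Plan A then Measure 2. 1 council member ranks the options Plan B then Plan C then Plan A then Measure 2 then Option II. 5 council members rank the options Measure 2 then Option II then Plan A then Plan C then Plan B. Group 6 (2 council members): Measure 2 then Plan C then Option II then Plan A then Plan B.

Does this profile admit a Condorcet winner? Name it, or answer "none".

Measure 2

Head-to-head results (15 council members):
Option II vs Plan A: Option II is ranked higher on 1+2+4+5+2 = 14 ballots, Plan A on 1. Option II wins 14–1.
Option II vs Plan C: Option II preferred on 2+4+5 = 11 ballots; Option II wins 11–4.
Option II vs Measure 2: Option II is ranked higher on 1+4 = 5 ballots, Measure 2 on 10. Measure 2 wins 10–5.
Option II vs Plan B: 14 to 1, Option II.
Plan A vs Plan C: 5 to 10, Plan C.
Plan A vs Measure 2: Plan A is ranked higher on 1+4+1 = 6 ballots, Measure 2 on 9. Measure 2 wins 9–6.
Plan A vs Plan B: Plan A preferred on 1+5+2 = 8 ballots; Plan A wins 8–7.
Plan C vs Measure 2: 6 to 9, Measure 2.
Plan C vs Plan B: 12 to 3, Plan C.
Measure 2 vs Plan B: 10 to 5, Measure 2.
Measure 2 beats each of Option II, Plan A, Plan C, Plan B — Measure 2 is the Condorcet winner.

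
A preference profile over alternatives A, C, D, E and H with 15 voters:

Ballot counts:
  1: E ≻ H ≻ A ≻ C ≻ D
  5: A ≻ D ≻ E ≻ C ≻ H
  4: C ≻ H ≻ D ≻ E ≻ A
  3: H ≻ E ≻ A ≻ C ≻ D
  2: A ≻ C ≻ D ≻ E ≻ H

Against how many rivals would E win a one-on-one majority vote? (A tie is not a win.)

3

E against each rival (15 voters):
E vs A: 1+4+3 = 8 for E, 7 for A — E by 8–7.
E vs C: E, 9–6.
E vs D: D, 11–4.
E–H: E 8–7.
E beats A, C, H; loses to D — 3 pairwise wins.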